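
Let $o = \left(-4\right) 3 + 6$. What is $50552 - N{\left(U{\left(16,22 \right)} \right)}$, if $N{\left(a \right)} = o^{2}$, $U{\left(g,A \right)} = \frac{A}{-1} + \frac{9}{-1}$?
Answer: $50516$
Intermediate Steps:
$U{\left(g,A \right)} = -9 - A$ ($U{\left(g,A \right)} = A \left(-1\right) + 9 \left(-1\right) = - A - 9 = -9 - A$)
$o = -6$ ($o = -12 + 6 = -6$)
$N{\left(a \right)} = 36$ ($N{\left(a \right)} = \left(-6\right)^{2} = 36$)
$50552 - N{\left(U{\left(16,22 \right)} \right)} = 50552 - 36 = 50516$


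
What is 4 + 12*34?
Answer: 412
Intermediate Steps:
4 + 12*34 = 4 + 408 = 412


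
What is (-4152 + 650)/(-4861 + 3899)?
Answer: 1751/481 ≈ 3.6403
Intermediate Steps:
(-4152 + 650)/(-4861 + 3899) = -3502/(-962) = -3502*(-1/962) = 1751/481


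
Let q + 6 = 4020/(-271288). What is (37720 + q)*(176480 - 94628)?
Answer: 104682074018178/33911 ≈ 3.0870e+9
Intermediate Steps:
q = -407937/67822 (q = -6 + 4020/(-271288) = -6 + 4020*(-1/271288) = -6 - 1005/67822 = -407937/67822 ≈ -6.0148)
(37720 + q)*(176480 - 94628) = (37720 - 407937/67822)*(176480 - 94628) = (2557837903/67822)*81852 = 104682074018178/33911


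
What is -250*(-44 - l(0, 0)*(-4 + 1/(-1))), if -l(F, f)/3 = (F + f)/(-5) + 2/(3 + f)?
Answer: 13500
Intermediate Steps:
l(F, f) = -6/(3 + f) + 3*F/5 + 3*f/5 (l(F, f) = -3*((F + f)/(-5) + 2/(3 + f)) = -3*((F + f)*(-⅕) + 2/(3 + f)) = -3*((-F/5 - f/5) + 2/(3 + f)) = -3*(2/(3 + f) - F/5 - f/5) = -6/(3 + f) + 3*F/5 + 3*f/5)
-250*(-44 - l(0, 0)*(-4 + 1/(-1))) = -250*(-44 - 3*(-10 + 0² + 3*0 + 3*0 + 0*0)/(5*(3 + 0))*(-4 + 1/(-1))) = -250*(-44 - (⅗)*(-10 + 0 + 0 + 0 + 0)/3*(-4 - 1)) = -250*(-44 - (⅗)*(⅓)*(-10)*(-5)) = -250*(-44 - (-2)*(-5)) = -250*(-44 - 1*10) = -250*(-44 - 10) = -250*(-54) = 13500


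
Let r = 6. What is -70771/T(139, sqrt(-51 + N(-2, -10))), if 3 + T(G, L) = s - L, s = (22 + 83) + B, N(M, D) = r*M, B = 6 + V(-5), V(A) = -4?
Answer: -320008/473 - 9231*I*sqrt(7)/473 ≈ -676.55 - 51.634*I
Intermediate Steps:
B = 2 (B = 6 - 4 = 2)
N(M, D) = 6*M
s = 107 (s = (22 + 83) + 2 = 105 + 2 = 107)
T(G, L) = 104 - L (T(G, L) = -3 + (107 - L) = 104 - L)
-70771/T(139, sqrt(-51 + N(-2, -10))) = -70771/(104 - sqrt(-51 + 6*(-2))) = -70771/(104 - sqrt(-51 - 12)) = -70771/(104 - sqrt(-63)) = -70771/(104 - 3*I*sqrt(7))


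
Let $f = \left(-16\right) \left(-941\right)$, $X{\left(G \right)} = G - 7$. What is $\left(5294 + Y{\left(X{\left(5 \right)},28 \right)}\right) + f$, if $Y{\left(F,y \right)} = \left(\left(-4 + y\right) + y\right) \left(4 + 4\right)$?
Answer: $20766$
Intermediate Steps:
$X{\left(G \right)} = -7 + G$ ($X{\left(G \right)} = G - 7 = -7 + G$)
$Y{\left(F,y \right)} = -32 + 16 y$ ($Y{\left(F,y \right)} = \left(-4 + 2 y\right) 8 = -32 + 16 y$)
$f = 15056$
$\left(5294 + Y{\left(X{\left(5 \right)},28 \right)}\right) + f = \left(5294 + \left(-32 + 16 \cdot 28\right)\right) + 15056 = \left(5294 + \left(-32 + 448\right)\right) + 15056 = \left(5294 + 416\right) + 15056 = 5710 + 15056 = 20766$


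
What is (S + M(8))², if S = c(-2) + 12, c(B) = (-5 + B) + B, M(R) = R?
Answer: 121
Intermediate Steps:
c(B) = -5 + 2*B
S = 3 (S = (-5 + 2*(-2)) + 12 = (-5 - 4) + 12 = -9 + 12 = 3)
(S + M(8))² = (3 + 8)² = 11² = 121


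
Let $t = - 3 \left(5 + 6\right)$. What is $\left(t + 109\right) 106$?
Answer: $8056$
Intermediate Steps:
$t = -33$ ($t = \left(-3\right) 11 = -33$)
$\left(t + 109\right) 106 = \left(-33 + 109\right) 106 = 76 \cdot 106 = 8056$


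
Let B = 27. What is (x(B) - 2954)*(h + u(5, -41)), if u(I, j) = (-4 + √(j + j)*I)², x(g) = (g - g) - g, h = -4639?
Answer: 19892213 + 119240*I*√82 ≈ 1.9892e+7 + 1.0798e+6*I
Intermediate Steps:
x(g) = -g (x(g) = 0 - g = -g)
u(I, j) = (-4 + I*√2*√j)² (u(I, j) = (-4 + √(2*j)*I)² = (-4 + (√2*√j)*I)² = (-4 + I*√2*√j)²)
(x(B) - 2954)*(h + u(5, -41)) = (-1*27 - 2954)*(-4639 + (-4 + 5*√2*√(-41))²) = (-27 - 2954)*(-4639 + (-4 + 5*√2*(I*√41))²) = -2981*(-4639 + (-4 + 5*I*√82)²) = 13828859 - 2981*(-4 + 5*I*√82)²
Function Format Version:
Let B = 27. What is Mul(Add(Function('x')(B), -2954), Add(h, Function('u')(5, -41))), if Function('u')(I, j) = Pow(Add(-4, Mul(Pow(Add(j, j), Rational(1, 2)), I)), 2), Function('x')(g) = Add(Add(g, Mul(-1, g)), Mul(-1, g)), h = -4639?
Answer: Add(19892213, Mul(119240, I, Pow(82, Rational(1, 2)))) ≈ Add(1.9892e+7, Mul(1.0798e+6, I))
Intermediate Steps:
Function('x')(g) = Mul(-1, g) (Function('x')(g) = Add(0, Mul(-1, g)) = Mul(-1, g))
Function('u')(I, j) = Pow(Add(-4, Mul(I, Pow(2, Rational(1, 2)), Pow(j, Rational(1, 2)))), 2) (Function('u')(I, j) = Pow(Add(-4, Mul(Pow(Mul(2, j), Rational(1, 2)), I)), 2) = Pow(Add(-4, Mul(Mul(Pow(2, Rational(1, 2)), Pow(j, Rational(1, 2))), I)), 2) = Pow(Add(-4, Mul(I, Pow(2, Rational(1, 2)), Pow(j, Rational(1, 2)))), 2))
Mul(Add(Function('x')(B), -2954), Add(h, Function('u')(5, -41))) = Mul(Add(Mul(-1, 27), -2954), Add(-4639, Pow(Add(-4, Mul(5, Pow(2, Rational(1, 2)), Pow(-41, Rational(1, 2)))), 2))) = Mul(Add(-27, -2954), Add(-4639, Pow(Add(-4, Mul(5, Pow(2, Rational(1, 2)), Mul(I, Pow(41, Rational(1, 2))))), 2))) = Mul(-2981, Add(-4639, Pow(Add(-4, Mul(5, I, Pow(82, Rational(1, 2)))), 2))) = Add(13828859, Mul(-2981, Pow(Add(-4, Mul(5, I, Pow(82, Rational(1, 2)))), 2)))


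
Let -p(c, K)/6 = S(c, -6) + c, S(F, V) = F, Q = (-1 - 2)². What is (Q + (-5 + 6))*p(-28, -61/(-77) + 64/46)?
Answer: 3360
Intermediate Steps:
Q = 9 (Q = (-3)² = 9)
p(c, K) = -12*c (p(c, K) = -6*(c + c) = -12*c)
(Q + (-5 + 6))*p(-28, -61/(-77) + 64/46) = (9 + (-5 + 6))*(-12*(-28)) = (9 + 1)*336 = 10*336 = 3360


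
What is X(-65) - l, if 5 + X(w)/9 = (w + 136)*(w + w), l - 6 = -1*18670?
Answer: -64451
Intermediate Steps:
l = -18664 (l = 6 - 1*18670 = 6 - 18670 = -18664)
X(w) = -45 + 18*w*(136 + w) (X(w) = -45 + 9*((w + 136)*(w + w)) = -45 + 9*((136 + w)*(2*w)) = -45 + 9*(2*w*(136 + w)) = -45 + 18*w*(136 + w))
X(-65) - l = (-45 + 18*(-65)² + 2448*(-65)) - 1*(-18664) = (-45 + 18*4225 - 159120) + 18664 = (-45 + 76050 - 159120) + 18664 = -83115 + 18664 = -64451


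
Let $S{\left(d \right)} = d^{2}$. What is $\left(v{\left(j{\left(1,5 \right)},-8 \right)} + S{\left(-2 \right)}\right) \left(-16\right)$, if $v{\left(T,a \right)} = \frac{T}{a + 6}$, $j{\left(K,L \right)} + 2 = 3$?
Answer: $-56$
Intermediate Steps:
$j{\left(K,L \right)} = 1$ ($j{\left(K,L \right)} = -2 + 3 = 1$)
$v{\left(T,a \right)} = \frac{T}{6 + a}$
$\left(v{\left(j{\left(1,5 \right)},-8 \right)} + S{\left(-2 \right)}\right) \left(-16\right) = \left(1 \frac{1}{6 - 8} + \left(-2\right)^{2}\right) \left(-16\right) = \left(1 \frac{1}{-2} + 4\right) \left(-16\right) = \left(1 \left(- \frac{1}{2}\right) + 4\right) \left(-16\right) = \left(- \frac{1}{2} + 4\right) \left(-16\right) = \frac{7}{2} \left(-16\right) = -56$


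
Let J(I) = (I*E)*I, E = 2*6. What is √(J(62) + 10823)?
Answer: √56951 ≈ 238.64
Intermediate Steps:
E = 12
J(I) = 12*I² (J(I) = (I*12)*I = (12*I)*I = 12*I²)
√(J(62) + 10823) = √(12*62² + 10823) = √(12*3844 + 10823) = √(46128 + 10823) = √56951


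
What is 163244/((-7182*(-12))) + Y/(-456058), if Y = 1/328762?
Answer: 437069894279815/230749257361644 ≈ 1.8941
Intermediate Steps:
Y = 1/328762 ≈ 3.0417e-6
163244/((-7182*(-12))) + Y/(-456058) = 163244/((-7182*(-12))) + (1/328762)/(-456058) = 163244/86184 + (1/328762)*(-1/456058) = 163244*(1/86184) - 1/149934540196 = 40811/21546 - 1/149934540196 = 437069894279815/230749257361644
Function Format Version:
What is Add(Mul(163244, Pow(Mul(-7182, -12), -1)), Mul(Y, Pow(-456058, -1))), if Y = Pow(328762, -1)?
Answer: Rational(437069894279815, 230749257361644) ≈ 1.8941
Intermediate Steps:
Y = Rational(1, 328762) ≈ 3.0417e-6
Add(Mul(163244, Pow(Mul(-7182, -12), -1)), Mul(Y, Pow(-456058, -1))) = Add(Mul(163244, Pow(Mul(-7182, -12), -1)), Mul(Rational(1, 328762), Pow(-456058, -1))) = Add(Mul(163244, Pow(86184, -1)), Mul(Rational(1, 328762), Rational(-1, 456058))) = Add(Mul(163244, Rational(1, 86184)), Rational(-1, 149934540196)) = Add(Rational(40811, 21546), Rational(-1, 149934540196)) = Rational(437069894279815, 230749257361644)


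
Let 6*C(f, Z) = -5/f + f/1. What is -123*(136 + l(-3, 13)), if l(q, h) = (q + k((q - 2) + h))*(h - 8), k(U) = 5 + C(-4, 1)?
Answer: -141409/8 ≈ -17676.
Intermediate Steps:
C(f, Z) = -5/(6*f) + f/6 (C(f, Z) = (-5/f + f/1)/6 = (-5/f + f*1)/6 = (-5/f + f)/6 = (f - 5/f)/6 = -5/(6*f) + f/6)
k(U) = 109/24 (k(U) = 5 + (⅙)*(-5 + (-4)²)/(-4) = 5 + (⅙)*(-¼)*(-5 + 16) = 5 + (⅙)*(-¼)*11 = 5 - 11/24 = 109/24)
l(q, h) = (-8 + h)*(109/24 + q) (l(q, h) = (q + 109/24)*(h - 8) = (109/24 + q)*(-8 + h) = (-8 + h)*(109/24 + q))
-123*(136 + l(-3, 13)) = -123*(136 + (-109/3 - 8*(-3) + (109/24)*13 + 13*(-3))) = -123*(136 + (-109/3 + 24 + 1417/24 - 39)) = -123*(136 + 185/24) = -123*3449/24 = -141409/8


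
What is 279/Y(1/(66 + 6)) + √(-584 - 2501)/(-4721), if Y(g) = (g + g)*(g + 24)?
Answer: 723168/1729 - I*√3085/4721 ≈ 418.26 - 0.011765*I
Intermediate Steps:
Y(g) = 2*g*(24 + g) (Y(g) = (2*g)*(24 + g) = 2*g*(24 + g))
279/Y(1/(66 + 6)) + √(-584 - 2501)/(-4721) = 279/((2*(24 + 1/(66 + 6))/(66 + 6))) + √(-584 - 2501)/(-4721) = 279/((2*(24 + 1/72)/72)) + √(-3085)*(-1/4721) = 279/((2*(1/72)*(24 + 1/72))) + (I*√3085)*(-1/4721) = 279/((2*(1/72)*(1729/72))) - I*√3085/4721 = 279/(1729/2592) - I*√3085/4721 = 279*(2592/1729) - I*√3085/4721 = 723168/1729 - I*√3085/4721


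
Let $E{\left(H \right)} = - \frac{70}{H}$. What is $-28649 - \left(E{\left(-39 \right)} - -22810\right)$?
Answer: $- \frac{2006971}{39} \approx -51461.0$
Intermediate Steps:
$-28649 - \left(E{\left(-39 \right)} - -22810\right) = -28649 - \left(- \frac{70}{-39} - -22810\right) = -28649 - \left(\left(-70\right) \left(- \frac{1}{39}\right) + 22810\right) = -28649 - \left(\frac{70}{39} + 22810\right) = -28649 - \frac{889660}{39} = - \frac{2006971}{39}$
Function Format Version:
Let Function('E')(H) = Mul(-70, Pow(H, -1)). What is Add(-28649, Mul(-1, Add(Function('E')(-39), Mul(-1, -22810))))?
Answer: Rational(-2006971, 39) ≈ -51461.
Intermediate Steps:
Add(-28649, Mul(-1, Add(Function('E')(-39), Mul(-1, -22810)))) = Add(-28649, Mul(-1, Add(Mul(-70, Pow(-39, -1)), Mul(-1, -22810)))) = Add(-28649, Mul(-1, Add(Mul(-70, Rational(-1, 39)), 22810))) = Add(-28649, Mul(-1, Add(Rational(70, 39), 22810))) = Add(-28649, Mul(-1, Rational(889660, 39))) = Add(-28649, Rational(-889660, 39)) = Rational(-2006971, 39)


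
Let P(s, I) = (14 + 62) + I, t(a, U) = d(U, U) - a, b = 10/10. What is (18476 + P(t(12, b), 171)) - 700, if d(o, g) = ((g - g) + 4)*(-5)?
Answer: 18023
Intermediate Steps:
b = 1 (b = 10*(1/10) = 1)
d(o, g) = -20 (d(o, g) = (0 + 4)*(-5) = 4*(-5) = -20)
t(a, U) = -20 - a
P(s, I) = 76 + I
(18476 + P(t(12, b), 171)) - 700 = (18476 + (76 + 171)) - 700 = (18476 + 247) - 700 = 18723 - 700 = 18023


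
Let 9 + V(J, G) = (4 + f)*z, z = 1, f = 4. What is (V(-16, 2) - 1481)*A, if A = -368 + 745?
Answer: -558714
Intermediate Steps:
V(J, G) = -1 (V(J, G) = -9 + (4 + 4)*1 = -9 + 8*1 = -9 + 8 = -1)
A = 377
(V(-16, 2) - 1481)*A = (-1 - 1481)*377 = -1482*377 = -558714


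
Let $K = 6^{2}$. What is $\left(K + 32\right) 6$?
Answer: $408$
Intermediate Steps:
$K = 36$
$\left(K + 32\right) 6 = \left(36 + 32\right) 6 = 68 \cdot 6 = 408$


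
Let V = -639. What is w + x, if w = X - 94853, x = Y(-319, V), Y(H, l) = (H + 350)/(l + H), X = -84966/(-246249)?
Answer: -7458789821539/78635514 ≈ -94853.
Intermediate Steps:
X = 28322/82083 (X = -84966*(-1/246249) = 28322/82083 ≈ 0.34504)
Y(H, l) = (350 + H)/(H + l)
x = -31/958 (x = (350 - 319)/(-319 - 639) = 31/(-958) = -1/958*31 = -31/958 ≈ -0.032359)
w = -7785790477/82083 (w = 28322/82083 - 94853 = -7785790477/82083 ≈ -94853.)
w + x = -7785790477/82083 - 31/958 = -7458789821539/78635514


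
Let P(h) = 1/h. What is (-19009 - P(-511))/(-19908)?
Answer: 1618933/1695498 ≈ 0.95484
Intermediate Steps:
(-19009 - P(-511))/(-19908) = (-19009 - 1/(-511))/(-19908) = (-19009 - 1*(-1/511))*(-1/19908) = (-19009 + 1/511)*(-1/19908) = -9713598/511*(-1/19908) = 1618933/1695498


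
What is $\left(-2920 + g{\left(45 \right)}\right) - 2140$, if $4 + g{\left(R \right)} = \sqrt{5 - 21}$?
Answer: $-5064 + 4 i \approx -5064.0 + 4.0 i$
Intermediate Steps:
$g{\left(R \right)} = -4 + 4 i$ ($g{\left(R \right)} = -4 + \sqrt{5 - 21} = -4 + \sqrt{-16} = -4 + 4 i$)
$\left(-2920 + g{\left(45 \right)}\right) - 2140 = \left(-2920 - \left(4 - 4 i\right)\right) - 2140 = \left(-2924 + 4 i\right) - 2140 = -5064 + 4 i$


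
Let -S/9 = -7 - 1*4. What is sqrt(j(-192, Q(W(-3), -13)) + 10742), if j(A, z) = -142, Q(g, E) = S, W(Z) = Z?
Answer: 10*sqrt(106) ≈ 102.96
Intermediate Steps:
S = 99 (S = -9*(-7 - 1*4) = -9*(-7 - 4) = -9*(-11) = 99)
Q(g, E) = 99
sqrt(j(-192, Q(W(-3), -13)) + 10742) = sqrt(-142 + 10742) = sqrt(10600) = 10*sqrt(106)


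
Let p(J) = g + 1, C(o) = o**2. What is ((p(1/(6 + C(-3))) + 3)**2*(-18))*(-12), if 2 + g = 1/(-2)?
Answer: 486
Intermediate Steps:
g = -5/2 (g = -2 + 1/(-2) = -2 - 1/2 = -5/2 ≈ -2.5000)
p(J) = -3/2 (p(J) = -5/2 + 1 = -3/2)
((p(1/(6 + C(-3))) + 3)**2*(-18))*(-12) = ((-3/2 + 3)**2*(-18))*(-12) = ((3/2)**2*(-18))*(-12) = ((9/4)*(-18))*(-12) = -81/2*(-12) = 486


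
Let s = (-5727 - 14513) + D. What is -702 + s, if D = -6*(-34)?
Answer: -20738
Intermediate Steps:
D = 204
s = -20036 (s = (-5727 - 14513) + 204 = -20240 + 204 = -20036)
-702 + s = -702 - 20036 = -20738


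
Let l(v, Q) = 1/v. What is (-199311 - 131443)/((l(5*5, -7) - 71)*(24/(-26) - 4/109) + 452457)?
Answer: -2343392090/3206140373 ≈ -0.73091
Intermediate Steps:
l(v, Q) = 1/v
(-199311 - 131443)/((l(5*5, -7) - 71)*(24/(-26) - 4/109) + 452457) = (-199311 - 131443)/((1/(5*5) - 71)*(24/(-26) - 4/109) + 452457) = -330754/((1/25 - 71)*(24*(-1/26) - 4*1/109) + 452457) = -330754/((1/25 - 71)*(-12/13 - 4/109) + 452457) = -330754/(-1774/25*(-1360/1417) + 452457) = -330754/(482528/7085 + 452457) = -330754/3206140373/7085 = -330754*7085/3206140373 = -2343392090/3206140373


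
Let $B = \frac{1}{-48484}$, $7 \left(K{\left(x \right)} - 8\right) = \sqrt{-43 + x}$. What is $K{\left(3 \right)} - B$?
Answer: $\frac{387873}{48484} + \frac{2 i \sqrt{10}}{7} \approx 8.0 + 0.90351 i$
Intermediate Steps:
$K{\left(x \right)} = 8 + \frac{\sqrt{-43 + x}}{7}$
$B = - \frac{1}{48484} \approx -2.0625 \cdot 10^{-5}$
$K{\left(3 \right)} - B = \left(8 + \frac{\sqrt{-43 + 3}}{7}\right) - - \frac{1}{48484} = \left(8 + \frac{\sqrt{-40}}{7}\right) + \frac{1}{48484} = \left(8 + \frac{2 i \sqrt{10}}{7}\right) + \frac{1}{48484} = \frac{387873}{48484} + \frac{2 i \sqrt{10}}{7}$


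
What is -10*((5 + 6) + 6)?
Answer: -170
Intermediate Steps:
-10*((5 + 6) + 6) = -10*(11 + 6) = -10*17 = -170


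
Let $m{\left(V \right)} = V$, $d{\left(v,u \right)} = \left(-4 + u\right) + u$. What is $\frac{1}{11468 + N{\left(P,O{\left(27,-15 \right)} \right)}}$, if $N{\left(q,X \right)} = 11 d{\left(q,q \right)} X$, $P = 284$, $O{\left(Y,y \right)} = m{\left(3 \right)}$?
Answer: $\frac{1}{30080} \approx 3.3245 \cdot 10^{-5}$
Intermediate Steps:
$d{\left(v,u \right)} = -4 + 2 u$
$O{\left(Y,y \right)} = 3$
$N{\left(q,X \right)} = X \left(-44 + 22 q\right)$ ($N{\left(q,X \right)} = 11 \left(-4 + 2 q\right) X = \left(-44 + 22 q\right) X = X \left(-44 + 22 q\right)$)
$\frac{1}{11468 + N{\left(P,O{\left(27,-15 \right)} \right)}} = \frac{1}{11468 + 22 \cdot 3 \left(-2 + 284\right)} = \frac{1}{11468 + 22 \cdot 3 \cdot 282} = \frac{1}{11468 + 18612} = \frac{1}{30080}$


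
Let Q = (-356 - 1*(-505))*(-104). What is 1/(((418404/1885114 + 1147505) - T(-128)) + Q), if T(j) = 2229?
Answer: 134651/152126036666 ≈ 8.8513e-7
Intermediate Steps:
Q = -15496 (Q = (-356 + 505)*(-104) = 149*(-104) = -15496)
1/(((418404/1885114 + 1147505) - T(-128)) + Q) = 1/(((418404/1885114 + 1147505) - 1*2229) - 15496) = 1/(((418404*(1/1885114) + 1147505) - 2229) - 15496) = 1/(((29886/134651 + 1147505) - 2229) - 15496) = 1/((154512725641/134651 - 2229) - 15496) = 1/(154212588562/134651 - 15496) = 1/(152126036666/134651) = 134651/152126036666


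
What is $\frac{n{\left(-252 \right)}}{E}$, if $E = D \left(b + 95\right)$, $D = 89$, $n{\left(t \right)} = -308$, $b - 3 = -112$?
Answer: $\frac{22}{89} \approx 0.24719$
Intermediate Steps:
$b = -109$ ($b = 3 - 112 = -109$)
$E = -1246$ ($E = 89 \left(-109 + 95\right) = 89 \left(-14\right) = -1246$)
$\frac{n{\left(-252 \right)}}{E} = - \frac{308}{-1246} = \left(-308\right) \left(- \frac{1}{1246}\right) = \frac{22}{89}$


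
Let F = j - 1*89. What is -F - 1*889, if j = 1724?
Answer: -2524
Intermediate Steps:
F = 1635 (F = 1724 - 1*89 = 1724 - 89 = 1635)
-F - 1*889 = -1*1635 - 1*889 = -1635 - 889 = -2524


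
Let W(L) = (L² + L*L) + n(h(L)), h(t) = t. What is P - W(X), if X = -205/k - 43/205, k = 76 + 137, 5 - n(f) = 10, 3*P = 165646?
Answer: 105279627404863/1906632225 ≈ 55218.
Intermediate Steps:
P = 165646/3 (P = (⅓)*165646 = 165646/3 ≈ 55215.)
n(f) = -5 (n(f) = 5 - 1*10 = 5 - 10 = -5)
k = 213
X = -51184/43665 (X = -205/213 - 43/205 = -51184/43665 ≈ -1.1722)
W(L) = -5 + 2*L² (W(L) = (L² + L*L) - 5 = (L² + L²) - 5 = 2*L² - 5 = -5 + 2*L²)
P - W(X) = 165646/3 - (-5 + 2*(-51184/43665)²) = 165646/3 - (-5 + 2*(2619801856/1906632225)) = 165646/3 - (-5 + 5239603712/1906632225) = 165646/3 - 1*(-4293557413/1906632225) = 165646/3 + 4293557413/1906632225 = 105279627404863/1906632225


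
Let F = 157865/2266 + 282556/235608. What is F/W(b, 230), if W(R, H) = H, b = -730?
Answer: 2364658051/7674636090 ≈ 0.30811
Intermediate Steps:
F = 2364658051/33367983 (F = 157865*(1/2266) + 282556*(1/235608) = 157865/2266 + 70639/58902 = 2364658051/33367983 ≈ 70.866)
F/W(b, 230) = (2364658051/33367983)/230 = (2364658051/33367983)*(1/230) = 2364658051/7674636090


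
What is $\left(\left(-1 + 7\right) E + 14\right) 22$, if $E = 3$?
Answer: $704$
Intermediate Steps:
$\left(\left(-1 + 7\right) E + 14\right) 22 = \left(\left(-1 + 7\right) 3 + 14\right) 22 = \left(6 \cdot 3 + 14\right) 22 = \left(18 + 14\right) 22 = 32 \cdot 22 = 704$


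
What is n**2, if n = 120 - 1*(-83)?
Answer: 41209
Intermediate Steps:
n = 203 (n = 120 + 83 = 203)
n**2 = 203**2 = 41209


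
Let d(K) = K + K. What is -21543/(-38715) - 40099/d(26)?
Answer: -517104183/671060 ≈ -770.58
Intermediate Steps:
d(K) = 2*K
-21543/(-38715) - 40099/d(26) = -21543/(-38715) - 40099/(2*26) = -21543*(-1/38715) - 40099/52 = 7181/12905 - 40099*1/52 = 7181/12905 - 40099/52 = -517104183/671060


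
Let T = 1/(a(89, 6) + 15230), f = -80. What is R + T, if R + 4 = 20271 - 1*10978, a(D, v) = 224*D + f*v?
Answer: 322198255/34686 ≈ 9289.0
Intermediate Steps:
a(D, v) = -80*v + 224*D (a(D, v) = 224*D - 80*v = -80*v + 224*D)
R = 9289 (R = -4 + (20271 - 1*10978) = -4 + (20271 - 10978) = -4 + 9293 = 9289)
T = 1/34686 (T = 1/((-80*6 + 224*89) + 15230) = 1/((-480 + 19936) + 15230) = 1/(19456 + 15230) = 1/34686 ≈ 2.8830e-5)
R + T = 9289 + 1/34686 = 322198255/34686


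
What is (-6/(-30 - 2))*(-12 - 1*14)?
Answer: -39/8 ≈ -4.8750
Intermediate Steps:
(-6/(-30 - 2))*(-12 - 1*14) = (-6/(-32))*(-12 - 14) = -1/32*(-6)*(-26) = (3/16)*(-26) = -39/8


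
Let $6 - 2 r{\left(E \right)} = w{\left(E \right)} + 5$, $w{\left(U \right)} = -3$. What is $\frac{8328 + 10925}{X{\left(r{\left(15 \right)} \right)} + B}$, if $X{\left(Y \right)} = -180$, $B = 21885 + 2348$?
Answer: $\frac{19253}{24053} \approx 0.80044$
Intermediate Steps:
$B = 24233$
$r{\left(E \right)} = 2$ ($r{\left(E \right)} = 3 - \frac{-3 + 5}{2} = 3 - 1 = 2$)
$\frac{8328 + 10925}{X{\left(r{\left(15 \right)} \right)} + B} = \frac{8328 + 10925}{-180 + 24233} = \frac{19253}{24053}$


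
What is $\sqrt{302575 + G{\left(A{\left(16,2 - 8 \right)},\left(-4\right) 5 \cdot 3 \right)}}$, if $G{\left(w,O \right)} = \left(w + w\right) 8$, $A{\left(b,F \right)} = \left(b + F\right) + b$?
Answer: $\sqrt{302991} \approx 550.45$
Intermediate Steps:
$A{\left(b,F \right)} = F + 2 b$ ($A{\left(b,F \right)} = \left(F + b\right) + b = F + 2 b$)
$G{\left(w,O \right)} = 16 w$ ($G{\left(w,O \right)} = 2 w 8 = 16 w$)
$\sqrt{302575 + G{\left(A{\left(16,2 - 8 \right)},\left(-4\right) 5 \cdot 3 \right)}} = \sqrt{302575 + 16 \left(\left(2 - 8\right) + 2 \cdot 16\right)} = \sqrt{302575 + 16 \left(-6 + 32\right)} = \sqrt{302575 + 16 \cdot 26} = \sqrt{302575 + 416} = \sqrt{302991}$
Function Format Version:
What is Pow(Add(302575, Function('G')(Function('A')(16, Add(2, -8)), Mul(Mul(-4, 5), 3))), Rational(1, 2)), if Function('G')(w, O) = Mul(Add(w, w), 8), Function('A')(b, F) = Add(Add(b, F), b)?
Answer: Pow(302991, Rational(1, 2)) ≈ 550.45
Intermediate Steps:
Function('A')(b, F) = Add(F, Mul(2, b)) (Function('A')(b, F) = Add(Add(F, b), b) = Add(F, Mul(2, b)))
Function('G')(w, O) = Mul(16, w) (Function('G')(w, O) = Mul(Mul(2, w), 8) = Mul(16, w))
Pow(Add(302575, Function('G')(Function('A')(16, Add(2, -8)), Mul(Mul(-4, 5), 3))), Rational(1, 2)) = Pow(Add(302575, Mul(16, Add(Add(2, -8), Mul(2, 16)))), Rational(1, 2)) = Pow(Add(302575, Mul(16, Add(-6, 32))), Rational(1, 2)) = Pow(Add(302575, Mul(16, 26)), Rational(1, 2)) = Pow(Add(302575, 416), Rational(1, 2)) = Pow(302991, Rational(1, 2))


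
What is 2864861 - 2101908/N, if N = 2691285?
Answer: 2570051778159/897095 ≈ 2.8649e+6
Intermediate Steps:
2864861 - 2101908/N = 2864861 - 2101908/2691285 = 2864861 - 1*700636/897095 = 2864861 - 700636/897095 = 2570051778159/897095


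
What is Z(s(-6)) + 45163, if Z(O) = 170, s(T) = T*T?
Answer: 45333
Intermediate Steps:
s(T) = T²
Z(s(-6)) + 45163 = 170 + 45163 = 45333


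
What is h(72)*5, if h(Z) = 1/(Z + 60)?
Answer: 5/132 ≈ 0.037879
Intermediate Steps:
h(Z) = 1/(60 + Z)
h(72)*5 = 5/(60 + 72) = 5/132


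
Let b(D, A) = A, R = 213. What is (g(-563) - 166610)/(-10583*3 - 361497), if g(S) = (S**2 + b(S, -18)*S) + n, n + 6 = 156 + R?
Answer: -80428/196623 ≈ -0.40905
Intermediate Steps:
n = 363 (n = -6 + (156 + 213) = -6 + 369 = 363)
g(S) = 363 + S**2 - 18*S (g(S) = (S**2 - 18*S) + 363 = 363 + S**2 - 18*S)
(g(-563) - 166610)/(-10583*3 - 361497) = ((363 + (-563)**2 - 18*(-563)) - 166610)/(-10583*3 - 361497) = ((363 + 316969 + 10134) - 166610)/(-31749 - 361497) = (327466 - 166610)/(-393246) = 160856*(-1/393246) = -80428/196623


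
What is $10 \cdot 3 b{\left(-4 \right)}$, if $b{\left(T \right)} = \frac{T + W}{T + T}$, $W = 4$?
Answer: $0$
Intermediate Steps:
$b{\left(T \right)} = \frac{4 + T}{2 T}$ ($b{\left(T \right)} = \frac{T + 4}{T + T} = \frac{4 + T}{2 T}$)
$10 \cdot 3 b{\left(-4 \right)} = 10 \cdot 3 \frac{4 - 4}{2 \left(-4\right)} = 30 \cdot \frac{1}{2} \left(- \frac{1}{4}\right) 0 = 30 \cdot 0 = 0$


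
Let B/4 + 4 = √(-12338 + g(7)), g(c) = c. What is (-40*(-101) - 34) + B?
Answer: 3990 + 4*I*√12331 ≈ 3990.0 + 444.18*I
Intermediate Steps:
B = -16 + 4*I*√12331 (B = -16 + 4*√(-12338 + 7) = -16 + 4*√(-12331) = -16 + 4*(I*√12331) = -16 + 4*I*√12331 ≈ -16.0 + 444.18*I)
(-40*(-101) - 34) + B = (-40*(-101) - 34) + (-16 + 4*I*√12331) = (4040 - 34) + (-16 + 4*I*√12331) = 4006 + (-16 + 4*I*√12331) = 3990 + 4*I*√12331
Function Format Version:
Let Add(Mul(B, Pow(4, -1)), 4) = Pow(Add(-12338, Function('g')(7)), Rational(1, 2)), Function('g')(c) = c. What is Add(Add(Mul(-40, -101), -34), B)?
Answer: Add(3990, Mul(4, I, Pow(12331, Rational(1, 2)))) ≈ Add(3990.0, Mul(444.18, I))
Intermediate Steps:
B = Add(-16, Mul(4, I, Pow(12331, Rational(1, 2)))) (B = Add(-16, Mul(4, Pow(Add(-12338, 7), Rational(1, 2)))) = Add(-16, Mul(4, Pow(-12331, Rational(1, 2)))) = Add(-16, Mul(4, Mul(I, Pow(12331, Rational(1, 2))))) = Add(-16, Mul(4, I, Pow(12331, Rational(1, 2)))) ≈ Add(-16.000, Mul(444.18, I)))
Add(Add(Mul(-40, -101), -34), B) = Add(Add(Mul(-40, -101), -34), Add(-16, Mul(4, I, Pow(12331, Rational(1, 2))))) = Add(Add(4040, -34), Add(-16, Mul(4, I, Pow(12331, Rational(1, 2))))) = Add(4006, Add(-16, Mul(4, I, Pow(12331, Rational(1, 2))))) = Add(3990, Mul(4, I, Pow(12331, Rational(1, 2))))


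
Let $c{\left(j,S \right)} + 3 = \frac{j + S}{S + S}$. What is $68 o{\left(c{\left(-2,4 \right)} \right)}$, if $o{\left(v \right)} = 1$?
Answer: $68$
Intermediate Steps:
$c{\left(j,S \right)} = -3 + \frac{S + j}{2 S}$ ($c{\left(j,S \right)} = -3 + \frac{j + S}{S + S} = -3 + \frac{S + j}{2 S}$)
$68 o{\left(c{\left(-2,4 \right)} \right)} = 68 \cdot 1 = 68$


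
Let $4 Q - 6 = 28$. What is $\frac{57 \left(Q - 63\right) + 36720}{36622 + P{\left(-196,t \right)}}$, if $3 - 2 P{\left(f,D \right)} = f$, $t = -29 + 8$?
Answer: $\frac{22409}{24481} \approx 0.91536$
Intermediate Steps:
$t = -21$
$P{\left(f,D \right)} = \frac{3}{2} - \frac{f}{2}$
$Q = \frac{17}{2}$ ($Q = \frac{3}{2} + \frac{1}{4} \cdot 28 = \frac{3}{2} + 7 = \frac{17}{2} \approx 8.5$)
$\frac{57 \left(Q - 63\right) + 36720}{36622 + P{\left(-196,t \right)}} = \frac{57 \left(\frac{17}{2} - 63\right) + 36720}{36622 + \left(\frac{3}{2} - -98\right)} = \frac{57 \left(- \frac{109}{2}\right) + 36720}{36622 + \left(\frac{3}{2} + 98\right)} = \frac{- \frac{6213}{2} + 36720}{36622 + \frac{199}{2}} = \frac{67227}{2 \cdot \frac{73443}{2}} = \frac{67227}{2} \cdot \frac{2}{73443} = \frac{22409}{24481}$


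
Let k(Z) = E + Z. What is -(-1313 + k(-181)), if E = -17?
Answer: 1511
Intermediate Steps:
k(Z) = -17 + Z
-(-1313 + k(-181)) = -(-1313 + (-17 - 181)) = -(-1313 - 198) = -1*(-1511) = 1511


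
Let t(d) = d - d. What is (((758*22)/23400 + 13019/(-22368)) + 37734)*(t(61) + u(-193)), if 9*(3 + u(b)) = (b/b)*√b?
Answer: -822936107707/7269600 + 822936107707*I*√193/196279200 ≈ -1.132e+5 + 58247.0*I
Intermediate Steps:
t(d) = 0
u(b) = -3 + √b/9 (u(b) = -3 + ((b/b)*√b)/9 = -3 + (1*√b)/9 = -3 + √b/9)
(((758*22)/23400 + 13019/(-22368)) + 37734)*(t(61) + u(-193)) = (((758*22)/23400 + 13019/(-22368)) + 37734)*(0 + (-3 + √(-193)/9)) = ((16676*(1/23400) + 13019*(-1/22368)) + 37734)*(0 + (-3 + (I*√193)/9)) = ((4169/5850 - 13019/22368) + 37734)*(0 + (-3 + I*√193/9)) = (2848507/21808800 + 37734)*(-3 + I*√193/9) = 822936107707*(-3 + I*√193/9)/21808800 = -822936107707/7269600 + 822936107707*I*√193/196279200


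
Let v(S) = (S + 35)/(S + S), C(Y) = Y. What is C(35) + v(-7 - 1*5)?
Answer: 817/24 ≈ 34.042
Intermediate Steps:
v(S) = (35 + S)/(2*S) (v(S) = (35 + S)/((2*S)) = (35 + S)*(1/(2*S)) = (35 + S)/(2*S))
C(35) + v(-7 - 1*5) = 35 + (35 + (-7 - 1*5))/(2*(-7 - 1*5)) = 35 + (35 + (-7 - 5))/(2*(-7 - 5)) = 35 + (1/2)*(35 - 12)/(-12) = 35 + (1/2)*(-1/12)*23 = 35 - 23/24 = 817/24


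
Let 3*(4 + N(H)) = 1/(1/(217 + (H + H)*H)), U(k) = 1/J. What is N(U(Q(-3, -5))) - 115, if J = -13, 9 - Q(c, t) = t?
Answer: -7886/169 ≈ -46.663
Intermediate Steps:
Q(c, t) = 9 - t
U(k) = -1/13 (U(k) = 1/(-13) = -1/13)
N(H) = 205/3 + 2*H²/3 (N(H) = -4 + 1/(3*(1/(217 + (H + H)*H))) = -4 + 1/(3*(1/(217 + (2*H)*H))) = -4 + 1/(3*(1/(217 + 2*H²))) = -4 + (217 + 2*H²)/3 = -4 + (217/3 + 2*H²/3) = 205/3 + 2*H²/3)
N(U(Q(-3, -5))) - 115 = (205/3 + 2*(-1/13)²/3) - 115 = (205/3 + (⅔)*(1/169)) - 115 = (205/3 + 2/507) - 115 = 11549/169 - 115 = -7886/169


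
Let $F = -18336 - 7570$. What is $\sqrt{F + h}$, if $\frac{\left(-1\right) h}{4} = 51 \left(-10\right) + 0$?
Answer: $i \sqrt{23866} \approx 154.49 i$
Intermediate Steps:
$h = 2040$ ($h = - 4 \left(51 \left(-10\right) + 0\right) = - 4 \left(-510 + 0\right) = \left(-4\right) \left(-510\right) = 2040$)
$F = -25906$
$\sqrt{F + h} = \sqrt{-25906 + 2040} = \sqrt{-23866} = i \sqrt{23866}$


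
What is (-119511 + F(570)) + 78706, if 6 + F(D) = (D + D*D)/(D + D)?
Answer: -81051/2 ≈ -40526.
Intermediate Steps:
F(D) = -6 + (D + D**2)/(2*D) (F(D) = -6 + (D + D*D)/(D + D) = -6 + (D + D**2)/((2*D)) = -6 + (D + D**2)*(1/(2*D)) = -6 + (D + D**2)/(2*D))
(-119511 + F(570)) + 78706 = (-119511 + (-11/2 + (1/2)*570)) + 78706 = (-119511 + (-11/2 + 285)) + 78706 = (-119511 + 559/2) + 78706 = -238463/2 + 78706 = -81051/2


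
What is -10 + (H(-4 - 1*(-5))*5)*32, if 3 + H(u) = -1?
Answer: -650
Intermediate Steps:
H(u) = -4 (H(u) = -3 - 1 = -4)
-10 + (H(-4 - 1*(-5))*5)*32 = -10 - 4*5*32 = -10 - 20*32 = -10 - 640 = -650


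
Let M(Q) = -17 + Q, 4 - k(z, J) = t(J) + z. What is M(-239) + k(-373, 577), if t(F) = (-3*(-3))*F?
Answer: -5072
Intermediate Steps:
t(F) = 9*F
k(z, J) = 4 - z - 9*J (k(z, J) = 4 - (9*J + z) = 4 - (z + 9*J) = 4 + (-z - 9*J) = 4 - z - 9*J)
M(-239) + k(-373, 577) = (-17 - 239) + (4 - 1*(-373) - 9*577) = -256 + (4 + 373 - 5193) = -256 - 4816 = -5072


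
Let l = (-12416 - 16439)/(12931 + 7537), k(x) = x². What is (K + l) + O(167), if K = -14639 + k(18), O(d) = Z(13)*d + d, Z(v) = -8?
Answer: -316955367/20468 ≈ -15485.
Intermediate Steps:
O(d) = -7*d (O(d) = -8*d + d = -7*d)
l = -28855/20468 ≈ -1.4098
K = -14315 (K = -14639 + 18² = -14639 + 324 = -14315)
(K + l) + O(167) = (-14315 - 28855/20468) - 7*167 = -293028275/20468 - 1169 = -316955367/20468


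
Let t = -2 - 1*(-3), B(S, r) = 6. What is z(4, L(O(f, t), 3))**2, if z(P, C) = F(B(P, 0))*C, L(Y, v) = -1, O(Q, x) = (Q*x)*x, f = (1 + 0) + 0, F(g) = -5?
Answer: 25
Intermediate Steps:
t = 1 (t = -2 + 3 = 1)
f = 1 (f = 1 + 0 = 1)
O(Q, x) = Q*x**2
z(P, C) = -5*C
z(4, L(O(f, t), 3))**2 = (-5*(-1))**2 = 5**2 = 25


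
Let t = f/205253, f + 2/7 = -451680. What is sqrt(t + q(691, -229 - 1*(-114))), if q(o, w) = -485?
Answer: I*sqrt(1005733517574387)/1436771 ≈ 22.073*I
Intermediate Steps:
f = -3161762/7 (f = -2/7 - 451680 = -3161762/7 ≈ -4.5168e+5)
t = -3161762/1436771 (t = -3161762/7/205253 = -3161762/7*1/205253 = -3161762/1436771 ≈ -2.2006)
sqrt(t + q(691, -229 - 1*(-114))) = sqrt(-3161762/1436771 - 485) = sqrt(-699995697/1436771) = I*sqrt(1005733517574387)/1436771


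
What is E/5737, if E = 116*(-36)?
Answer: -4176/5737 ≈ -0.72791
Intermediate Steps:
E = -4176
E/5737 = -4176/5737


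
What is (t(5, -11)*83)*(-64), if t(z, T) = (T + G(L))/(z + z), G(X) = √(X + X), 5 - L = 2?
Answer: 29216/5 - 2656*√6/5 ≈ 4542.0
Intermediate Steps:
L = 3 (L = 5 - 1*2 = 5 - 2 = 3)
G(X) = √2*√X (G(X) = √(2*X) = √2*√X)
t(z, T) = (T + √6)/(2*z) (t(z, T) = (T + √2*√3)/(z + z) = (T + √6)/((2*z)) = (T + √6)*(1/(2*z)) = (T + √6)/(2*z))
(t(5, -11)*83)*(-64) = (((½)*(-11 + √6)/5)*83)*(-64) = (((½)*(⅕)*(-11 + √6))*83)*(-64) = ((-11/10 + √6/10)*83)*(-64) = (-913/10 + 83*√6/10)*(-64) = 29216/5 - 2656*√6/5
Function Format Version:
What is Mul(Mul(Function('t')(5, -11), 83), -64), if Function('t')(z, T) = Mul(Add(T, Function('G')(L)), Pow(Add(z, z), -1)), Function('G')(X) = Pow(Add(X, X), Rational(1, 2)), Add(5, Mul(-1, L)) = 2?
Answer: Add(Rational(29216, 5), Mul(Rational(-2656, 5), Pow(6, Rational(1, 2)))) ≈ 4542.0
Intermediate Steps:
L = 3 (L = Add(5, Mul(-1, 2)) = Add(5, -2) = 3)
Function('G')(X) = Mul(Pow(2, Rational(1, 2)), Pow(X, Rational(1, 2))) (Function('G')(X) = Pow(Mul(2, X), Rational(1, 2)) = Mul(Pow(2, Rational(1, 2)), Pow(X, Rational(1, 2))))
Function('t')(z, T) = Mul(Rational(1, 2), Pow(z, -1), Add(T, Pow(6, Rational(1, 2)))) (Function('t')(z, T) = Mul(Add(T, Mul(Pow(2, Rational(1, 2)), Pow(3, Rational(1, 2)))), Pow(Add(z, z), -1)) = Mul(Add(T, Pow(6, Rational(1, 2))), Pow(Mul(2, z), -1)) = Mul(Add(T, Pow(6, Rational(1, 2))), Mul(Rational(1, 2), Pow(z, -1))) = Mul(Rational(1, 2), Pow(z, -1), Add(T, Pow(6, Rational(1, 2)))))
Mul(Mul(Function('t')(5, -11), 83), -64) = Mul(Mul(Mul(Rational(1, 2), Pow(5, -1), Add(-11, Pow(6, Rational(1, 2)))), 83), -64) = Mul(Mul(Mul(Rational(1, 2), Rational(1, 5), Add(-11, Pow(6, Rational(1, 2)))), 83), -64) = Mul(Mul(Add(Rational(-11, 10), Mul(Rational(1, 10), Pow(6, Rational(1, 2)))), 83), -64) = Mul(Add(Rational(-913, 10), Mul(Rational(83, 10), Pow(6, Rational(1, 2)))), -64) = Add(Rational(29216, 5), Mul(Rational(-2656, 5), Pow(6, Rational(1, 2))))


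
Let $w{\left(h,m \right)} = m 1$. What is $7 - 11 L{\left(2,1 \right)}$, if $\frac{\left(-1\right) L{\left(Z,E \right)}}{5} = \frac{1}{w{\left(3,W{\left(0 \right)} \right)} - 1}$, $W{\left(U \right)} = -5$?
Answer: $- \frac{13}{6} \approx -2.1667$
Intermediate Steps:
$w{\left(h,m \right)} = m$
$L{\left(Z,E \right)} = \frac{5}{6}$ ($L{\left(Z,E \right)} = - \frac{5}{-5 - 1} = - \frac{5}{-6} = \left(-5\right) \left(- \frac{1}{6}\right) = \frac{5}{6}$)
$7 - 11 L{\left(2,1 \right)} = 7 - \frac{55}{6} = - \frac{13}{6}$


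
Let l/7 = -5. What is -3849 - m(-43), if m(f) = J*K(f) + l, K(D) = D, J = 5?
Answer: -3599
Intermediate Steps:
l = -35 (l = 7*(-5) = -35)
m(f) = -35 + 5*f (m(f) = 5*f - 35 = -35 + 5*f)
-3849 - m(-43) = -3849 - (-35 + 5*(-43)) = -3849 - (-35 - 215) = -3849 - 1*(-250) = -3849 + 250 = -3599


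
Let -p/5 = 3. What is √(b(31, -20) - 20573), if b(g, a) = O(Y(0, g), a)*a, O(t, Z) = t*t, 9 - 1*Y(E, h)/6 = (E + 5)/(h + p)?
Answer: I*√1198613/4 ≈ 273.7*I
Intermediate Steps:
p = -15 (p = -5*3 = -15)
Y(E, h) = 54 - 6*(5 + E)/(-15 + h) (Y(E, h) = 54 - 6*(E + 5)/(h - 15) = 54 - 6*(5 + E)/(-15 + h))
O(t, Z) = t²
b(g, a) = 36*a*(-140 + 9*g)²/(-15 + g)² (b(g, a) = (6*(-140 - 1*0 + 9*g)/(-15 + g))²*a = (6*(-140 + 0 + 9*g)/(-15 + g))²*a = (6*(-140 + 9*g)/(-15 + g))²*a = (36*(-140 + 9*g)²/(-15 + g)²)*a = 36*a*(-140 + 9*g)²/(-15 + g)²)
√(b(31, -20) - 20573) = √(36*(-20)*(-140 + 9*31)²/(-15 + 31)² - 20573) = √(36*(-20)*(-140 + 279)²/16² - 20573) = √(36*(-20)*139²*(1/256) - 20573) = √(36*(-20)*19321*(1/256) - 20573) = √(-869445/16 - 20573) = √(-1198613/16) = I*√1198613/4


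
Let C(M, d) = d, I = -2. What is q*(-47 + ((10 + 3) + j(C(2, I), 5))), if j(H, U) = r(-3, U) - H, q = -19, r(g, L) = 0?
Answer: 608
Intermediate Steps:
j(H, U) = -H (j(H, U) = 0 - H = -H)
q*(-47 + ((10 + 3) + j(C(2, I), 5))) = -19*(-47 + ((10 + 3) - 1*(-2))) = -19*(-47 + (13 + 2)) = -19*(-47 + 15) = -19*(-32) = 608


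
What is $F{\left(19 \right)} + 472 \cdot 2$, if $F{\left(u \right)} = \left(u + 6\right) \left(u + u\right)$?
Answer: $1894$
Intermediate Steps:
$F{\left(u \right)} = 2 u \left(6 + u\right)$ ($F{\left(u \right)} = \left(6 + u\right) 2 u = 2 u \left(6 + u\right)$)
$F{\left(19 \right)} + 472 \cdot 2 = 2 \cdot 19 \left(6 + 19\right) + 472 \cdot 2 = 2 \cdot 19 \cdot 25 + 944 = 950 + 944 = 1894$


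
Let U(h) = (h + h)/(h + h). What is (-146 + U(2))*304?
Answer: -44080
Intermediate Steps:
U(h) = 1 (U(h) = (2*h)/((2*h)) = (2*h)*(1/(2*h)) = 1)
(-146 + U(2))*304 = (-146 + 1)*304 = -145*304 = -44080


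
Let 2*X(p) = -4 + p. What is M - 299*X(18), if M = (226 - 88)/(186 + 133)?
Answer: -667529/319 ≈ -2092.6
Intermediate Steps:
M = 138/319 ≈ 0.43260
X(p) = -2 + p/2 (X(p) = (-4 + p)/2 = -2 + p/2)
M - 299*X(18) = 138/319 - 299*(-2 + (1/2)*18) = 138/319 - 299*(-2 + 9) = 138/319 - 299*7 = 138/319 - 2093 = -667529/319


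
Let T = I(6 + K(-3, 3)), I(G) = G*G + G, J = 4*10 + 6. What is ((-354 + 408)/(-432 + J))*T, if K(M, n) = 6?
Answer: -4212/193 ≈ -21.824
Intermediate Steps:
J = 46 (J = 40 + 6 = 46)
I(G) = G + G² (I(G) = G² + G = G + G²)
T = 156 (T = (6 + 6)*(1 + (6 + 6)) = 12*(1 + 12) = 12*13 = 156)
((-354 + 408)/(-432 + J))*T = ((-354 + 408)/(-432 + 46))*156 = (54/(-386))*156 = (54*(-1/386))*156 = -27/193*156 = -4212/193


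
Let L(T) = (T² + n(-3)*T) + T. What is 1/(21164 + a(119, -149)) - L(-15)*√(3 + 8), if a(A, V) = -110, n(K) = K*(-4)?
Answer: 1/21054 - 30*√11 ≈ -99.499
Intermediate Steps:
n(K) = -4*K
L(T) = T² + 13*T (L(T) = (T² + (-4*(-3))*T) + T = (T² + 12*T) + T = T² + 13*T)
1/(21164 + a(119, -149)) - L(-15)*√(3 + 8) = 1/(21164 - 110) - (-15*(13 - 15))*√(3 + 8) = 1/21054 - (-15*(-2))*√11 = 1/21054 - 30*√11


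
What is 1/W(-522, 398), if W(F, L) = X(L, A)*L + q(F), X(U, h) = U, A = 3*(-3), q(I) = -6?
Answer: 1/158398 ≈ 6.3132e-6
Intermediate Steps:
A = -9
W(F, L) = -6 + L**2 (W(F, L) = L*L - 6 = L**2 - 6 = -6 + L**2)
1/W(-522, 398) = 1/(-6 + 398**2) = 1/(-6 + 158404) = 1/158398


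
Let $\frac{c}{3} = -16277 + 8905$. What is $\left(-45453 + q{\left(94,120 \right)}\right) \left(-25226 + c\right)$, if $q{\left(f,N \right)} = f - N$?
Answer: $2153066818$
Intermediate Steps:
$c = -22116$ ($c = 3 \left(-16277 + 8905\right) = 3 \left(-7372\right) = -22116$)
$\left(-45453 + q{\left(94,120 \right)}\right) \left(-25226 + c\right) = \left(-45453 + \left(94 - 120\right)\right) \left(-25226 - 22116\right) = \left(-45453 + \left(94 - 120\right)\right) \left(-47342\right) = \left(-45453 - 26\right) \left(-47342\right) = \left(-45479\right) \left(-47342\right) = 2153066818$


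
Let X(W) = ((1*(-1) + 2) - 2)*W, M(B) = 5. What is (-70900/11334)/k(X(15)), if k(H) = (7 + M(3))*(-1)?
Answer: 17725/34002 ≈ 0.52129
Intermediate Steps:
X(W) = -W (X(W) = ((-1 + 2) - 2)*W = (1 - 2)*W = -W)
k(H) = -12 (k(H) = (7 + 5)*(-1) = 12*(-1) = -12)
(-70900/11334)/k(X(15)) = -70900/11334/(-12) = -70900*1/11334*(-1/12) = -35450/5667*(-1/12) = 17725/34002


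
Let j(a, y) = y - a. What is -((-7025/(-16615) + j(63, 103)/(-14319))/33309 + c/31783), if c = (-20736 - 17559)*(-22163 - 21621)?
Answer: -71822482129340169745/1361437750501947 ≈ -52755.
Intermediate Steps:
c = 1676708280 (c = -38295*(-43784) = 1676708280)
-((-7025/(-16615) + j(63, 103)/(-14319))/33309 + c/31783) = -((-7025/(-16615) + (103 - 1*63)/(-14319))/33309 + 1676708280/31783) = -((-7025*(-1/16615) + (103 - 63)*(-1/14319))*(1/33309) + 1676708280*(1/31783)) = -((1405/3323 + 40*(-1/14319))*(1/33309) + 45316440/859) = -((1405/3323 - 40/14319)*(1/33309) + 45316440/859) = -((19985275/47582037)*(1/33309) + 45316440/859) = -(19985275/1584910070433 + 45316440/859) = -1*71822482129340169745/1361437750501947 = -71822482129340169745/1361437750501947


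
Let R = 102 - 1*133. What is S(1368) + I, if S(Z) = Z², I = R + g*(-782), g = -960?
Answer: 2622113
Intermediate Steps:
R = -31 (R = 102 - 133 = -31)
I = 750689 (I = -31 - 960*(-782) = -31 + 750720 = 750689)
S(1368) + I = 1368² + 750689 = 1871424 + 750689 = 2622113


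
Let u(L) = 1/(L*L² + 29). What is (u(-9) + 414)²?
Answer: 83983460401/490000 ≈ 1.7139e+5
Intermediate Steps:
u(L) = 1/(29 + L³) (u(L) = 1/(L³ + 29) = 1/(29 + L³))
(u(-9) + 414)² = (1/(29 + (-9)³) + 414)² = (1/(29 - 729) + 414)² = (1/(-700) + 414)² = (-1/700 + 414)² = (289799/700)² = 83983460401/490000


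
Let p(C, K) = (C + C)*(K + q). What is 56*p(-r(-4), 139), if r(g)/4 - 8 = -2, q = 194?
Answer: -895104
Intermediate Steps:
r(g) = 24 (r(g) = 32 + 4*(-2) = 32 - 8 = 24)
p(C, K) = 2*C*(194 + K) (p(C, K) = (C + C)*(K + 194) = (2*C)*(194 + K) = 2*C*(194 + K))
56*p(-r(-4), 139) = 56*(2*(-1*24)*(194 + 139)) = 56*(2*(-24)*333) = 56*(-15984) = -895104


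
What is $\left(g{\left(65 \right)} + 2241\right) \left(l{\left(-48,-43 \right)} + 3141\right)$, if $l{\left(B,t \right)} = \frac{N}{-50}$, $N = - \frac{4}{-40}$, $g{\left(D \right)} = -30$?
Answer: $\frac{3472373289}{500} \approx 6.9447 \cdot 10^{6}$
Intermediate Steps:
$N = \frac{1}{10}$ ($N = \left(-4\right) \left(- \frac{1}{40}\right) = \frac{1}{10} \approx 0.1$)
$l{\left(B,t \right)} = - \frac{1}{500}$ ($l{\left(B,t \right)} = \frac{1}{10 \left(-50\right)} = \frac{1}{10} \left(- \frac{1}{50}\right) = - \frac{1}{500}$)
$\left(g{\left(65 \right)} + 2241\right) \left(l{\left(-48,-43 \right)} + 3141\right) = \left(-30 + 2241\right) \left(- \frac{1}{500} + 3141\right) = 2211 \cdot \frac{1570499}{500} = \frac{3472373289}{500}$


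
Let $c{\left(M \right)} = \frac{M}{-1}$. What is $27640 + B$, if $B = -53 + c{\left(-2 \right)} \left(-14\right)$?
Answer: $27559$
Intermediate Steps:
$c{\left(M \right)} = - M$ ($c{\left(M \right)} = M \left(-1\right) = - M$)
$B = -81$ ($B = -53 + \left(-1\right) \left(-2\right) \left(-14\right) = -53 + 2 \left(-14\right) = -53 - 28 = -81$)
$27640 + B = 27640 - 81 = 27559$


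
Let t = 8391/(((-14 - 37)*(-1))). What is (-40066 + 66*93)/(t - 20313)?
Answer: 144194/85631 ≈ 1.6839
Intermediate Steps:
t = 2797/17 (t = 8391/((-51*(-1))) = 8391/51 = 8391*(1/51) = 2797/17 ≈ 164.53)
(-40066 + 66*93)/(t - 20313) = (-40066 + 66*93)/(2797/17 - 20313) = (-40066 + 6138)/(-342524/17) = -33928*(-17/342524) = 144194/85631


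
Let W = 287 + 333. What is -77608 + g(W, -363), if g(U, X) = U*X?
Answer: -302668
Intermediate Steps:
W = 620
-77608 + g(W, -363) = -77608 + 620*(-363) = -77608 - 225060 = -302668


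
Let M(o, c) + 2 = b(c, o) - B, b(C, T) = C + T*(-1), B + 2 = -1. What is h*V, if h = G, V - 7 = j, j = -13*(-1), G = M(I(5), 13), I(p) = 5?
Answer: 180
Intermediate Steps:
B = -3 (B = -2 - 1 = -3)
b(C, T) = C - T
M(o, c) = 1 + c - o (M(o, c) = -2 + ((c - o) - 1*(-3)) = -2 + ((c - o) + 3) = -2 + (3 + c - o) = 1 + c - o)
G = 9 (G = 1 + 13 - 1*5 = 1 + 13 - 5 = 9)
j = 13
V = 20 (V = 7 + 13 = 20)
h = 9
h*V = 9*20 = 180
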